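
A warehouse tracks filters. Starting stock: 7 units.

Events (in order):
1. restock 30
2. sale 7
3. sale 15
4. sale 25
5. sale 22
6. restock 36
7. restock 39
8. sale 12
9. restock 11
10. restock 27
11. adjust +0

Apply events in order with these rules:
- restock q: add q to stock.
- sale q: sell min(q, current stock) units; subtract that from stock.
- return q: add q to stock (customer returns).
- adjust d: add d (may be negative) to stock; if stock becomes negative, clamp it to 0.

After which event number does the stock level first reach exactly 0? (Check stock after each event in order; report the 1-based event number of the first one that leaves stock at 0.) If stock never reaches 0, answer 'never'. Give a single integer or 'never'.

Processing events:
Start: stock = 7
  Event 1 (restock 30): 7 + 30 = 37
  Event 2 (sale 7): sell min(7,37)=7. stock: 37 - 7 = 30. total_sold = 7
  Event 3 (sale 15): sell min(15,30)=15. stock: 30 - 15 = 15. total_sold = 22
  Event 4 (sale 25): sell min(25,15)=15. stock: 15 - 15 = 0. total_sold = 37
  Event 5 (sale 22): sell min(22,0)=0. stock: 0 - 0 = 0. total_sold = 37
  Event 6 (restock 36): 0 + 36 = 36
  Event 7 (restock 39): 36 + 39 = 75
  Event 8 (sale 12): sell min(12,75)=12. stock: 75 - 12 = 63. total_sold = 49
  Event 9 (restock 11): 63 + 11 = 74
  Event 10 (restock 27): 74 + 27 = 101
  Event 11 (adjust +0): 101 + 0 = 101
Final: stock = 101, total_sold = 49

First zero at event 4.

Answer: 4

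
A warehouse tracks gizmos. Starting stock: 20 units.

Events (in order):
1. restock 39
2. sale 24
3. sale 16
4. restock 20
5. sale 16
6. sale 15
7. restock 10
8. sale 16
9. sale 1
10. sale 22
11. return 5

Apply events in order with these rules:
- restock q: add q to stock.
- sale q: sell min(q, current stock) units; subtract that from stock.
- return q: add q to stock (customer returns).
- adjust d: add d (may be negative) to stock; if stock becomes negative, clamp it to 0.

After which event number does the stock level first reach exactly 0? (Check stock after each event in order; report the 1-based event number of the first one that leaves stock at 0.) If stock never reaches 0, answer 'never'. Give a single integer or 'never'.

Processing events:
Start: stock = 20
  Event 1 (restock 39): 20 + 39 = 59
  Event 2 (sale 24): sell min(24,59)=24. stock: 59 - 24 = 35. total_sold = 24
  Event 3 (sale 16): sell min(16,35)=16. stock: 35 - 16 = 19. total_sold = 40
  Event 4 (restock 20): 19 + 20 = 39
  Event 5 (sale 16): sell min(16,39)=16. stock: 39 - 16 = 23. total_sold = 56
  Event 6 (sale 15): sell min(15,23)=15. stock: 23 - 15 = 8. total_sold = 71
  Event 7 (restock 10): 8 + 10 = 18
  Event 8 (sale 16): sell min(16,18)=16. stock: 18 - 16 = 2. total_sold = 87
  Event 9 (sale 1): sell min(1,2)=1. stock: 2 - 1 = 1. total_sold = 88
  Event 10 (sale 22): sell min(22,1)=1. stock: 1 - 1 = 0. total_sold = 89
  Event 11 (return 5): 0 + 5 = 5
Final: stock = 5, total_sold = 89

First zero at event 10.

Answer: 10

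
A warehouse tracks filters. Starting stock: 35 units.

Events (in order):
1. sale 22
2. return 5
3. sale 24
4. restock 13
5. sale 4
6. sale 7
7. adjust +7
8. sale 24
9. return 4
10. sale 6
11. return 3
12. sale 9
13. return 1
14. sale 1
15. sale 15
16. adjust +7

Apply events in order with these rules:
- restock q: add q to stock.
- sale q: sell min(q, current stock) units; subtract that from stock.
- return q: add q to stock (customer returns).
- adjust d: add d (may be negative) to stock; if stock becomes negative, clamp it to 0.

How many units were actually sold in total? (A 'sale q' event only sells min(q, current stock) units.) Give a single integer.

Answer: 68

Derivation:
Processing events:
Start: stock = 35
  Event 1 (sale 22): sell min(22,35)=22. stock: 35 - 22 = 13. total_sold = 22
  Event 2 (return 5): 13 + 5 = 18
  Event 3 (sale 24): sell min(24,18)=18. stock: 18 - 18 = 0. total_sold = 40
  Event 4 (restock 13): 0 + 13 = 13
  Event 5 (sale 4): sell min(4,13)=4. stock: 13 - 4 = 9. total_sold = 44
  Event 6 (sale 7): sell min(7,9)=7. stock: 9 - 7 = 2. total_sold = 51
  Event 7 (adjust +7): 2 + 7 = 9
  Event 8 (sale 24): sell min(24,9)=9. stock: 9 - 9 = 0. total_sold = 60
  Event 9 (return 4): 0 + 4 = 4
  Event 10 (sale 6): sell min(6,4)=4. stock: 4 - 4 = 0. total_sold = 64
  Event 11 (return 3): 0 + 3 = 3
  Event 12 (sale 9): sell min(9,3)=3. stock: 3 - 3 = 0. total_sold = 67
  Event 13 (return 1): 0 + 1 = 1
  Event 14 (sale 1): sell min(1,1)=1. stock: 1 - 1 = 0. total_sold = 68
  Event 15 (sale 15): sell min(15,0)=0. stock: 0 - 0 = 0. total_sold = 68
  Event 16 (adjust +7): 0 + 7 = 7
Final: stock = 7, total_sold = 68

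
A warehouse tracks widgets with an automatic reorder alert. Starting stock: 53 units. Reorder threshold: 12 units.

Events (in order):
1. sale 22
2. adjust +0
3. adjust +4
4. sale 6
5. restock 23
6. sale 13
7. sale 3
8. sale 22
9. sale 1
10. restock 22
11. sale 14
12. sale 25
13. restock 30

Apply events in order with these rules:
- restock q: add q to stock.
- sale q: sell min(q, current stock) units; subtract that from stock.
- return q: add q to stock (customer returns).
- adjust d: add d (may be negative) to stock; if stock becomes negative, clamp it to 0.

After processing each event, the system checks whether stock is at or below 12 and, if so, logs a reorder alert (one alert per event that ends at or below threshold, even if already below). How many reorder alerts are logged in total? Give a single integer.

Processing events:
Start: stock = 53
  Event 1 (sale 22): sell min(22,53)=22. stock: 53 - 22 = 31. total_sold = 22
  Event 2 (adjust +0): 31 + 0 = 31
  Event 3 (adjust +4): 31 + 4 = 35
  Event 4 (sale 6): sell min(6,35)=6. stock: 35 - 6 = 29. total_sold = 28
  Event 5 (restock 23): 29 + 23 = 52
  Event 6 (sale 13): sell min(13,52)=13. stock: 52 - 13 = 39. total_sold = 41
  Event 7 (sale 3): sell min(3,39)=3. stock: 39 - 3 = 36. total_sold = 44
  Event 8 (sale 22): sell min(22,36)=22. stock: 36 - 22 = 14. total_sold = 66
  Event 9 (sale 1): sell min(1,14)=1. stock: 14 - 1 = 13. total_sold = 67
  Event 10 (restock 22): 13 + 22 = 35
  Event 11 (sale 14): sell min(14,35)=14. stock: 35 - 14 = 21. total_sold = 81
  Event 12 (sale 25): sell min(25,21)=21. stock: 21 - 21 = 0. total_sold = 102
  Event 13 (restock 30): 0 + 30 = 30
Final: stock = 30, total_sold = 102

Checking against threshold 12:
  After event 1: stock=31 > 12
  After event 2: stock=31 > 12
  After event 3: stock=35 > 12
  After event 4: stock=29 > 12
  After event 5: stock=52 > 12
  After event 6: stock=39 > 12
  After event 7: stock=36 > 12
  After event 8: stock=14 > 12
  After event 9: stock=13 > 12
  After event 10: stock=35 > 12
  After event 11: stock=21 > 12
  After event 12: stock=0 <= 12 -> ALERT
  After event 13: stock=30 > 12
Alert events: [12]. Count = 1

Answer: 1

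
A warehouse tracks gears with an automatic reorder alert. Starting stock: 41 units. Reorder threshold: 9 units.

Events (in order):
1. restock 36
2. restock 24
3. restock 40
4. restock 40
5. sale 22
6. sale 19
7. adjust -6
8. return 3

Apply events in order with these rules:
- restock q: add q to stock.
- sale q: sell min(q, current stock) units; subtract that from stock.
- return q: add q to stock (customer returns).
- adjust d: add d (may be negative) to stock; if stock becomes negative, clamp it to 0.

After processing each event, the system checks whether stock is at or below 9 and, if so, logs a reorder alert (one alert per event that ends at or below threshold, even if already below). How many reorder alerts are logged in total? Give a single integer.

Answer: 0

Derivation:
Processing events:
Start: stock = 41
  Event 1 (restock 36): 41 + 36 = 77
  Event 2 (restock 24): 77 + 24 = 101
  Event 3 (restock 40): 101 + 40 = 141
  Event 4 (restock 40): 141 + 40 = 181
  Event 5 (sale 22): sell min(22,181)=22. stock: 181 - 22 = 159. total_sold = 22
  Event 6 (sale 19): sell min(19,159)=19. stock: 159 - 19 = 140. total_sold = 41
  Event 7 (adjust -6): 140 + -6 = 134
  Event 8 (return 3): 134 + 3 = 137
Final: stock = 137, total_sold = 41

Checking against threshold 9:
  After event 1: stock=77 > 9
  After event 2: stock=101 > 9
  After event 3: stock=141 > 9
  After event 4: stock=181 > 9
  After event 5: stock=159 > 9
  After event 6: stock=140 > 9
  After event 7: stock=134 > 9
  After event 8: stock=137 > 9
Alert events: []. Count = 0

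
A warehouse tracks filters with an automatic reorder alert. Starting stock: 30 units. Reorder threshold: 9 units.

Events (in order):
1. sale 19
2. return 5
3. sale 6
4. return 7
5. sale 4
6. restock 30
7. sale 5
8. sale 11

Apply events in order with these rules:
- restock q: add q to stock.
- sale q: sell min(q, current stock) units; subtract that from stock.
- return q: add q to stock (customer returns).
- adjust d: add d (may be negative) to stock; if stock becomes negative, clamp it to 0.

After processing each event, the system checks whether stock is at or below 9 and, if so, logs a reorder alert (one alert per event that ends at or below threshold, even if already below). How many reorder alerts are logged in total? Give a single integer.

Answer: 0

Derivation:
Processing events:
Start: stock = 30
  Event 1 (sale 19): sell min(19,30)=19. stock: 30 - 19 = 11. total_sold = 19
  Event 2 (return 5): 11 + 5 = 16
  Event 3 (sale 6): sell min(6,16)=6. stock: 16 - 6 = 10. total_sold = 25
  Event 4 (return 7): 10 + 7 = 17
  Event 5 (sale 4): sell min(4,17)=4. stock: 17 - 4 = 13. total_sold = 29
  Event 6 (restock 30): 13 + 30 = 43
  Event 7 (sale 5): sell min(5,43)=5. stock: 43 - 5 = 38. total_sold = 34
  Event 8 (sale 11): sell min(11,38)=11. stock: 38 - 11 = 27. total_sold = 45
Final: stock = 27, total_sold = 45

Checking against threshold 9:
  After event 1: stock=11 > 9
  After event 2: stock=16 > 9
  After event 3: stock=10 > 9
  After event 4: stock=17 > 9
  After event 5: stock=13 > 9
  After event 6: stock=43 > 9
  After event 7: stock=38 > 9
  After event 8: stock=27 > 9
Alert events: []. Count = 0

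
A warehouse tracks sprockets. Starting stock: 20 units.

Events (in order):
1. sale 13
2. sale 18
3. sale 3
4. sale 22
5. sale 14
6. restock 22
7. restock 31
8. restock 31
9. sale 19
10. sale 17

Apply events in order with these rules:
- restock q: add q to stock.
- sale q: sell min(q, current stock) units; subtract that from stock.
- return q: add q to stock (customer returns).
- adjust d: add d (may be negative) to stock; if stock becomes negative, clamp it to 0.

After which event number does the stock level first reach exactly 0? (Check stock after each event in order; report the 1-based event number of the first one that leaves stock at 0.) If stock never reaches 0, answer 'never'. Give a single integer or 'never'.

Processing events:
Start: stock = 20
  Event 1 (sale 13): sell min(13,20)=13. stock: 20 - 13 = 7. total_sold = 13
  Event 2 (sale 18): sell min(18,7)=7. stock: 7 - 7 = 0. total_sold = 20
  Event 3 (sale 3): sell min(3,0)=0. stock: 0 - 0 = 0. total_sold = 20
  Event 4 (sale 22): sell min(22,0)=0. stock: 0 - 0 = 0. total_sold = 20
  Event 5 (sale 14): sell min(14,0)=0. stock: 0 - 0 = 0. total_sold = 20
  Event 6 (restock 22): 0 + 22 = 22
  Event 7 (restock 31): 22 + 31 = 53
  Event 8 (restock 31): 53 + 31 = 84
  Event 9 (sale 19): sell min(19,84)=19. stock: 84 - 19 = 65. total_sold = 39
  Event 10 (sale 17): sell min(17,65)=17. stock: 65 - 17 = 48. total_sold = 56
Final: stock = 48, total_sold = 56

First zero at event 2.

Answer: 2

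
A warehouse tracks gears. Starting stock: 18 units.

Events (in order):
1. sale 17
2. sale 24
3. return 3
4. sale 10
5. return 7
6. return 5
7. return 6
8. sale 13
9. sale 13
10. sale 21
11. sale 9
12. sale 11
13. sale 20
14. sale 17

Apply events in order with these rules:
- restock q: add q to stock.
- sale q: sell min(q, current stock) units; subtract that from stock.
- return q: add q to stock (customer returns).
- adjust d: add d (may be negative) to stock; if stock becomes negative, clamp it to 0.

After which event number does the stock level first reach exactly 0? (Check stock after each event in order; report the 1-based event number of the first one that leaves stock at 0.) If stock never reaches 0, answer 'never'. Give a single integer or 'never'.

Answer: 2

Derivation:
Processing events:
Start: stock = 18
  Event 1 (sale 17): sell min(17,18)=17. stock: 18 - 17 = 1. total_sold = 17
  Event 2 (sale 24): sell min(24,1)=1. stock: 1 - 1 = 0. total_sold = 18
  Event 3 (return 3): 0 + 3 = 3
  Event 4 (sale 10): sell min(10,3)=3. stock: 3 - 3 = 0. total_sold = 21
  Event 5 (return 7): 0 + 7 = 7
  Event 6 (return 5): 7 + 5 = 12
  Event 7 (return 6): 12 + 6 = 18
  Event 8 (sale 13): sell min(13,18)=13. stock: 18 - 13 = 5. total_sold = 34
  Event 9 (sale 13): sell min(13,5)=5. stock: 5 - 5 = 0. total_sold = 39
  Event 10 (sale 21): sell min(21,0)=0. stock: 0 - 0 = 0. total_sold = 39
  Event 11 (sale 9): sell min(9,0)=0. stock: 0 - 0 = 0. total_sold = 39
  Event 12 (sale 11): sell min(11,0)=0. stock: 0 - 0 = 0. total_sold = 39
  Event 13 (sale 20): sell min(20,0)=0. stock: 0 - 0 = 0. total_sold = 39
  Event 14 (sale 17): sell min(17,0)=0. stock: 0 - 0 = 0. total_sold = 39
Final: stock = 0, total_sold = 39

First zero at event 2.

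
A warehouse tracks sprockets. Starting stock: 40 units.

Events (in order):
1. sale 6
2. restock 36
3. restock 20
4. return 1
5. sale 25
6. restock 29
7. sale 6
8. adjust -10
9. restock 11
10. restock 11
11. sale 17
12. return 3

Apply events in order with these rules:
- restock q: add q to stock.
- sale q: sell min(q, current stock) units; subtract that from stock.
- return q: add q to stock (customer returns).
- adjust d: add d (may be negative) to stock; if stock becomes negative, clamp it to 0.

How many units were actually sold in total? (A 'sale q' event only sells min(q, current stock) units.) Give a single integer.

Processing events:
Start: stock = 40
  Event 1 (sale 6): sell min(6,40)=6. stock: 40 - 6 = 34. total_sold = 6
  Event 2 (restock 36): 34 + 36 = 70
  Event 3 (restock 20): 70 + 20 = 90
  Event 4 (return 1): 90 + 1 = 91
  Event 5 (sale 25): sell min(25,91)=25. stock: 91 - 25 = 66. total_sold = 31
  Event 6 (restock 29): 66 + 29 = 95
  Event 7 (sale 6): sell min(6,95)=6. stock: 95 - 6 = 89. total_sold = 37
  Event 8 (adjust -10): 89 + -10 = 79
  Event 9 (restock 11): 79 + 11 = 90
  Event 10 (restock 11): 90 + 11 = 101
  Event 11 (sale 17): sell min(17,101)=17. stock: 101 - 17 = 84. total_sold = 54
  Event 12 (return 3): 84 + 3 = 87
Final: stock = 87, total_sold = 54

Answer: 54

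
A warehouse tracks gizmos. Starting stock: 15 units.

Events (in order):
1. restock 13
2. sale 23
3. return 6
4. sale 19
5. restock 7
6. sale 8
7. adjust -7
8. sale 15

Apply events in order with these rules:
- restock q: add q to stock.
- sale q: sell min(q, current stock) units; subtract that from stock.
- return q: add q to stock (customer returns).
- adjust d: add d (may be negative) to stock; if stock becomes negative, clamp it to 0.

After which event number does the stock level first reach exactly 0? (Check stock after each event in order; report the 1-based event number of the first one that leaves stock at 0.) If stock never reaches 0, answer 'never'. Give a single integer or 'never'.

Processing events:
Start: stock = 15
  Event 1 (restock 13): 15 + 13 = 28
  Event 2 (sale 23): sell min(23,28)=23. stock: 28 - 23 = 5. total_sold = 23
  Event 3 (return 6): 5 + 6 = 11
  Event 4 (sale 19): sell min(19,11)=11. stock: 11 - 11 = 0. total_sold = 34
  Event 5 (restock 7): 0 + 7 = 7
  Event 6 (sale 8): sell min(8,7)=7. stock: 7 - 7 = 0. total_sold = 41
  Event 7 (adjust -7): 0 + -7 = 0 (clamped to 0)
  Event 8 (sale 15): sell min(15,0)=0. stock: 0 - 0 = 0. total_sold = 41
Final: stock = 0, total_sold = 41

First zero at event 4.

Answer: 4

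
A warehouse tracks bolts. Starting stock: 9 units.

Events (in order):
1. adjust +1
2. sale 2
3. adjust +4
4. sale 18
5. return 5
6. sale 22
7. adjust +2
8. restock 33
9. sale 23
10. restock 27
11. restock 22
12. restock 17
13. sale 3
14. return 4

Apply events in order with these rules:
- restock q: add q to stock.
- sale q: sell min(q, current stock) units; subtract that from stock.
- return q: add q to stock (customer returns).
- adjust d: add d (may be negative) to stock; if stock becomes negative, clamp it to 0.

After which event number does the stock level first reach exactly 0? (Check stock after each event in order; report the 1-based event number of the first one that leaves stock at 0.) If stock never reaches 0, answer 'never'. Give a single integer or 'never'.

Processing events:
Start: stock = 9
  Event 1 (adjust +1): 9 + 1 = 10
  Event 2 (sale 2): sell min(2,10)=2. stock: 10 - 2 = 8. total_sold = 2
  Event 3 (adjust +4): 8 + 4 = 12
  Event 4 (sale 18): sell min(18,12)=12. stock: 12 - 12 = 0. total_sold = 14
  Event 5 (return 5): 0 + 5 = 5
  Event 6 (sale 22): sell min(22,5)=5. stock: 5 - 5 = 0. total_sold = 19
  Event 7 (adjust +2): 0 + 2 = 2
  Event 8 (restock 33): 2 + 33 = 35
  Event 9 (sale 23): sell min(23,35)=23. stock: 35 - 23 = 12. total_sold = 42
  Event 10 (restock 27): 12 + 27 = 39
  Event 11 (restock 22): 39 + 22 = 61
  Event 12 (restock 17): 61 + 17 = 78
  Event 13 (sale 3): sell min(3,78)=3. stock: 78 - 3 = 75. total_sold = 45
  Event 14 (return 4): 75 + 4 = 79
Final: stock = 79, total_sold = 45

First zero at event 4.

Answer: 4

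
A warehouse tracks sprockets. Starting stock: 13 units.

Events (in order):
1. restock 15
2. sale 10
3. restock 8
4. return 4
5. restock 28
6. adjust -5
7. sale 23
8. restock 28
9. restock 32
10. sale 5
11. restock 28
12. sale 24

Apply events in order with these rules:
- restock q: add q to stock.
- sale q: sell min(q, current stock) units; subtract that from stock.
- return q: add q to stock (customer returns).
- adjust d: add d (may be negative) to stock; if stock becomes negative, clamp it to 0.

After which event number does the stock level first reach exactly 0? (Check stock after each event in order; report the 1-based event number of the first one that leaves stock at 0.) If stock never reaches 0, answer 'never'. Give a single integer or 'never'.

Answer: never

Derivation:
Processing events:
Start: stock = 13
  Event 1 (restock 15): 13 + 15 = 28
  Event 2 (sale 10): sell min(10,28)=10. stock: 28 - 10 = 18. total_sold = 10
  Event 3 (restock 8): 18 + 8 = 26
  Event 4 (return 4): 26 + 4 = 30
  Event 5 (restock 28): 30 + 28 = 58
  Event 6 (adjust -5): 58 + -5 = 53
  Event 7 (sale 23): sell min(23,53)=23. stock: 53 - 23 = 30. total_sold = 33
  Event 8 (restock 28): 30 + 28 = 58
  Event 9 (restock 32): 58 + 32 = 90
  Event 10 (sale 5): sell min(5,90)=5. stock: 90 - 5 = 85. total_sold = 38
  Event 11 (restock 28): 85 + 28 = 113
  Event 12 (sale 24): sell min(24,113)=24. stock: 113 - 24 = 89. total_sold = 62
Final: stock = 89, total_sold = 62

Stock never reaches 0.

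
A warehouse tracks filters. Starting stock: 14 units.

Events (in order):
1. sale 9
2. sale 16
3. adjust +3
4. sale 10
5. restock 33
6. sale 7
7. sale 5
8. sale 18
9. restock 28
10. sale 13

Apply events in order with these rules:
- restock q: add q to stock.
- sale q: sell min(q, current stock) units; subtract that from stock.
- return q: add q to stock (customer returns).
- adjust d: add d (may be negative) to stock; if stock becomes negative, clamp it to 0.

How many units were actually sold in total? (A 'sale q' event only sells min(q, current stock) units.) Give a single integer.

Processing events:
Start: stock = 14
  Event 1 (sale 9): sell min(9,14)=9. stock: 14 - 9 = 5. total_sold = 9
  Event 2 (sale 16): sell min(16,5)=5. stock: 5 - 5 = 0. total_sold = 14
  Event 3 (adjust +3): 0 + 3 = 3
  Event 4 (sale 10): sell min(10,3)=3. stock: 3 - 3 = 0. total_sold = 17
  Event 5 (restock 33): 0 + 33 = 33
  Event 6 (sale 7): sell min(7,33)=7. stock: 33 - 7 = 26. total_sold = 24
  Event 7 (sale 5): sell min(5,26)=5. stock: 26 - 5 = 21. total_sold = 29
  Event 8 (sale 18): sell min(18,21)=18. stock: 21 - 18 = 3. total_sold = 47
  Event 9 (restock 28): 3 + 28 = 31
  Event 10 (sale 13): sell min(13,31)=13. stock: 31 - 13 = 18. total_sold = 60
Final: stock = 18, total_sold = 60

Answer: 60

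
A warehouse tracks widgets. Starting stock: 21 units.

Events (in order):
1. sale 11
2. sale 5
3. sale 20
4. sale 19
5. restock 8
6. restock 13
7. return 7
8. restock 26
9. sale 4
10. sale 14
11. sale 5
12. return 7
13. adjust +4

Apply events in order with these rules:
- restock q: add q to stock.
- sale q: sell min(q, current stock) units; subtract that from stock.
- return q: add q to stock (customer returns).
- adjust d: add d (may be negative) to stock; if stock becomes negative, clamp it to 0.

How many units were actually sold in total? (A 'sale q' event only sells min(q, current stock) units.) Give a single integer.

Answer: 44

Derivation:
Processing events:
Start: stock = 21
  Event 1 (sale 11): sell min(11,21)=11. stock: 21 - 11 = 10. total_sold = 11
  Event 2 (sale 5): sell min(5,10)=5. stock: 10 - 5 = 5. total_sold = 16
  Event 3 (sale 20): sell min(20,5)=5. stock: 5 - 5 = 0. total_sold = 21
  Event 4 (sale 19): sell min(19,0)=0. stock: 0 - 0 = 0. total_sold = 21
  Event 5 (restock 8): 0 + 8 = 8
  Event 6 (restock 13): 8 + 13 = 21
  Event 7 (return 7): 21 + 7 = 28
  Event 8 (restock 26): 28 + 26 = 54
  Event 9 (sale 4): sell min(4,54)=4. stock: 54 - 4 = 50. total_sold = 25
  Event 10 (sale 14): sell min(14,50)=14. stock: 50 - 14 = 36. total_sold = 39
  Event 11 (sale 5): sell min(5,36)=5. stock: 36 - 5 = 31. total_sold = 44
  Event 12 (return 7): 31 + 7 = 38
  Event 13 (adjust +4): 38 + 4 = 42
Final: stock = 42, total_sold = 44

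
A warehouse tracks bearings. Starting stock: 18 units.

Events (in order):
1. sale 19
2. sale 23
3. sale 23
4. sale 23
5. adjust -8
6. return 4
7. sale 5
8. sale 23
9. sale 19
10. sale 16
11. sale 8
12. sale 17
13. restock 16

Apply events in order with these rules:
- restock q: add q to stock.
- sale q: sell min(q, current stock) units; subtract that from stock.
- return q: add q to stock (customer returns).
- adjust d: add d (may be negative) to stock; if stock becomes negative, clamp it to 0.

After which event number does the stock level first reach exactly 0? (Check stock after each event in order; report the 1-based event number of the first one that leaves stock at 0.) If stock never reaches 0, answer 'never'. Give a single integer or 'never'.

Processing events:
Start: stock = 18
  Event 1 (sale 19): sell min(19,18)=18. stock: 18 - 18 = 0. total_sold = 18
  Event 2 (sale 23): sell min(23,0)=0. stock: 0 - 0 = 0. total_sold = 18
  Event 3 (sale 23): sell min(23,0)=0. stock: 0 - 0 = 0. total_sold = 18
  Event 4 (sale 23): sell min(23,0)=0. stock: 0 - 0 = 0. total_sold = 18
  Event 5 (adjust -8): 0 + -8 = 0 (clamped to 0)
  Event 6 (return 4): 0 + 4 = 4
  Event 7 (sale 5): sell min(5,4)=4. stock: 4 - 4 = 0. total_sold = 22
  Event 8 (sale 23): sell min(23,0)=0. stock: 0 - 0 = 0. total_sold = 22
  Event 9 (sale 19): sell min(19,0)=0. stock: 0 - 0 = 0. total_sold = 22
  Event 10 (sale 16): sell min(16,0)=0. stock: 0 - 0 = 0. total_sold = 22
  Event 11 (sale 8): sell min(8,0)=0. stock: 0 - 0 = 0. total_sold = 22
  Event 12 (sale 17): sell min(17,0)=0. stock: 0 - 0 = 0. total_sold = 22
  Event 13 (restock 16): 0 + 16 = 16
Final: stock = 16, total_sold = 22

First zero at event 1.

Answer: 1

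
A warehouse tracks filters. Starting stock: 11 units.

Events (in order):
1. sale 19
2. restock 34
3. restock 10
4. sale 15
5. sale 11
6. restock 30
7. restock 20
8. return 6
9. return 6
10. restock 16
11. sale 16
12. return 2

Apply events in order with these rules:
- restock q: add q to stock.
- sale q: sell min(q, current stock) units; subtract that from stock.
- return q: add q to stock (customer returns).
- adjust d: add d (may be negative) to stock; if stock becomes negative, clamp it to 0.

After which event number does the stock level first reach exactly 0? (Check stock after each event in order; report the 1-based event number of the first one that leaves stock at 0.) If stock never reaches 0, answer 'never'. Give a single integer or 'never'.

Answer: 1

Derivation:
Processing events:
Start: stock = 11
  Event 1 (sale 19): sell min(19,11)=11. stock: 11 - 11 = 0. total_sold = 11
  Event 2 (restock 34): 0 + 34 = 34
  Event 3 (restock 10): 34 + 10 = 44
  Event 4 (sale 15): sell min(15,44)=15. stock: 44 - 15 = 29. total_sold = 26
  Event 5 (sale 11): sell min(11,29)=11. stock: 29 - 11 = 18. total_sold = 37
  Event 6 (restock 30): 18 + 30 = 48
  Event 7 (restock 20): 48 + 20 = 68
  Event 8 (return 6): 68 + 6 = 74
  Event 9 (return 6): 74 + 6 = 80
  Event 10 (restock 16): 80 + 16 = 96
  Event 11 (sale 16): sell min(16,96)=16. stock: 96 - 16 = 80. total_sold = 53
  Event 12 (return 2): 80 + 2 = 82
Final: stock = 82, total_sold = 53

First zero at event 1.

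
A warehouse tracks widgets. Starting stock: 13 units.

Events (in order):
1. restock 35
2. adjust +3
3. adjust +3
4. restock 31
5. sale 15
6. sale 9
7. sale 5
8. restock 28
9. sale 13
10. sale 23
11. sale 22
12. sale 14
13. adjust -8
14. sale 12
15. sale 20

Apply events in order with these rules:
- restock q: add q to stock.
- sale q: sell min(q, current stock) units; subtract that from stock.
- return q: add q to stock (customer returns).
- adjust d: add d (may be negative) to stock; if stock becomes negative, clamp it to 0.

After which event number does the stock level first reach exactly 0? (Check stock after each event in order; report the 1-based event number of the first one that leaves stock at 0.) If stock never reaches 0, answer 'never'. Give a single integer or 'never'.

Processing events:
Start: stock = 13
  Event 1 (restock 35): 13 + 35 = 48
  Event 2 (adjust +3): 48 + 3 = 51
  Event 3 (adjust +3): 51 + 3 = 54
  Event 4 (restock 31): 54 + 31 = 85
  Event 5 (sale 15): sell min(15,85)=15. stock: 85 - 15 = 70. total_sold = 15
  Event 6 (sale 9): sell min(9,70)=9. stock: 70 - 9 = 61. total_sold = 24
  Event 7 (sale 5): sell min(5,61)=5. stock: 61 - 5 = 56. total_sold = 29
  Event 8 (restock 28): 56 + 28 = 84
  Event 9 (sale 13): sell min(13,84)=13. stock: 84 - 13 = 71. total_sold = 42
  Event 10 (sale 23): sell min(23,71)=23. stock: 71 - 23 = 48. total_sold = 65
  Event 11 (sale 22): sell min(22,48)=22. stock: 48 - 22 = 26. total_sold = 87
  Event 12 (sale 14): sell min(14,26)=14. stock: 26 - 14 = 12. total_sold = 101
  Event 13 (adjust -8): 12 + -8 = 4
  Event 14 (sale 12): sell min(12,4)=4. stock: 4 - 4 = 0. total_sold = 105
  Event 15 (sale 20): sell min(20,0)=0. stock: 0 - 0 = 0. total_sold = 105
Final: stock = 0, total_sold = 105

First zero at event 14.

Answer: 14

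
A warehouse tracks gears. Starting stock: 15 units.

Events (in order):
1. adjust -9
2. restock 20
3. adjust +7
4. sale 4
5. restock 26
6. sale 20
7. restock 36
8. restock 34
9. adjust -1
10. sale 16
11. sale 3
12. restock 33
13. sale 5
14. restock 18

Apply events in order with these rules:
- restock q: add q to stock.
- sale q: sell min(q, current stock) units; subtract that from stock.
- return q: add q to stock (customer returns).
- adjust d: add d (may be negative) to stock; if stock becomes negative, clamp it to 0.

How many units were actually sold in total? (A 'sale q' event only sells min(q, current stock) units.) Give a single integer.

Processing events:
Start: stock = 15
  Event 1 (adjust -9): 15 + -9 = 6
  Event 2 (restock 20): 6 + 20 = 26
  Event 3 (adjust +7): 26 + 7 = 33
  Event 4 (sale 4): sell min(4,33)=4. stock: 33 - 4 = 29. total_sold = 4
  Event 5 (restock 26): 29 + 26 = 55
  Event 6 (sale 20): sell min(20,55)=20. stock: 55 - 20 = 35. total_sold = 24
  Event 7 (restock 36): 35 + 36 = 71
  Event 8 (restock 34): 71 + 34 = 105
  Event 9 (adjust -1): 105 + -1 = 104
  Event 10 (sale 16): sell min(16,104)=16. stock: 104 - 16 = 88. total_sold = 40
  Event 11 (sale 3): sell min(3,88)=3. stock: 88 - 3 = 85. total_sold = 43
  Event 12 (restock 33): 85 + 33 = 118
  Event 13 (sale 5): sell min(5,118)=5. stock: 118 - 5 = 113. total_sold = 48
  Event 14 (restock 18): 113 + 18 = 131
Final: stock = 131, total_sold = 48

Answer: 48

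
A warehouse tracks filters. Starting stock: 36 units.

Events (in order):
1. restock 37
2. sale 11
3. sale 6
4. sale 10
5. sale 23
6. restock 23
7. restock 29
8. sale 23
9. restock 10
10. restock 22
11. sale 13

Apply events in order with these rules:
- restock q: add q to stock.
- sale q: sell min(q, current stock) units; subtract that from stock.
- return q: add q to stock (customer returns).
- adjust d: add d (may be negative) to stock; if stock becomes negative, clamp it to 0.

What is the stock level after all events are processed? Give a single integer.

Processing events:
Start: stock = 36
  Event 1 (restock 37): 36 + 37 = 73
  Event 2 (sale 11): sell min(11,73)=11. stock: 73 - 11 = 62. total_sold = 11
  Event 3 (sale 6): sell min(6,62)=6. stock: 62 - 6 = 56. total_sold = 17
  Event 4 (sale 10): sell min(10,56)=10. stock: 56 - 10 = 46. total_sold = 27
  Event 5 (sale 23): sell min(23,46)=23. stock: 46 - 23 = 23. total_sold = 50
  Event 6 (restock 23): 23 + 23 = 46
  Event 7 (restock 29): 46 + 29 = 75
  Event 8 (sale 23): sell min(23,75)=23. stock: 75 - 23 = 52. total_sold = 73
  Event 9 (restock 10): 52 + 10 = 62
  Event 10 (restock 22): 62 + 22 = 84
  Event 11 (sale 13): sell min(13,84)=13. stock: 84 - 13 = 71. total_sold = 86
Final: stock = 71, total_sold = 86

Answer: 71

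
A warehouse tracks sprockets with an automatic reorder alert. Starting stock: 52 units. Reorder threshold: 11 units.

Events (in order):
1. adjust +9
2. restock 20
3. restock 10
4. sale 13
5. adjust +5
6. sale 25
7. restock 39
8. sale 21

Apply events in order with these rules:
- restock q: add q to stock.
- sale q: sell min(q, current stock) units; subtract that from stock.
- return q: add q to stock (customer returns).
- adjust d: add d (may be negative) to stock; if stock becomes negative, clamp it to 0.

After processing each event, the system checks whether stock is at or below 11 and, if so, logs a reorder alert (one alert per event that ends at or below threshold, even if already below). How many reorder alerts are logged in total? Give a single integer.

Answer: 0

Derivation:
Processing events:
Start: stock = 52
  Event 1 (adjust +9): 52 + 9 = 61
  Event 2 (restock 20): 61 + 20 = 81
  Event 3 (restock 10): 81 + 10 = 91
  Event 4 (sale 13): sell min(13,91)=13. stock: 91 - 13 = 78. total_sold = 13
  Event 5 (adjust +5): 78 + 5 = 83
  Event 6 (sale 25): sell min(25,83)=25. stock: 83 - 25 = 58. total_sold = 38
  Event 7 (restock 39): 58 + 39 = 97
  Event 8 (sale 21): sell min(21,97)=21. stock: 97 - 21 = 76. total_sold = 59
Final: stock = 76, total_sold = 59

Checking against threshold 11:
  After event 1: stock=61 > 11
  After event 2: stock=81 > 11
  After event 3: stock=91 > 11
  After event 4: stock=78 > 11
  After event 5: stock=83 > 11
  After event 6: stock=58 > 11
  After event 7: stock=97 > 11
  After event 8: stock=76 > 11
Alert events: []. Count = 0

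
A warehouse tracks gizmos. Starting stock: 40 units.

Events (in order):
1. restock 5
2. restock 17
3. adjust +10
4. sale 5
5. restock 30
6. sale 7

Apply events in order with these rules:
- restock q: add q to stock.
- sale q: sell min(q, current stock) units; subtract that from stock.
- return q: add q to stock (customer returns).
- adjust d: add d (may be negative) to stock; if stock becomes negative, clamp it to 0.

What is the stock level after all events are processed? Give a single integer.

Answer: 90

Derivation:
Processing events:
Start: stock = 40
  Event 1 (restock 5): 40 + 5 = 45
  Event 2 (restock 17): 45 + 17 = 62
  Event 3 (adjust +10): 62 + 10 = 72
  Event 4 (sale 5): sell min(5,72)=5. stock: 72 - 5 = 67. total_sold = 5
  Event 5 (restock 30): 67 + 30 = 97
  Event 6 (sale 7): sell min(7,97)=7. stock: 97 - 7 = 90. total_sold = 12
Final: stock = 90, total_sold = 12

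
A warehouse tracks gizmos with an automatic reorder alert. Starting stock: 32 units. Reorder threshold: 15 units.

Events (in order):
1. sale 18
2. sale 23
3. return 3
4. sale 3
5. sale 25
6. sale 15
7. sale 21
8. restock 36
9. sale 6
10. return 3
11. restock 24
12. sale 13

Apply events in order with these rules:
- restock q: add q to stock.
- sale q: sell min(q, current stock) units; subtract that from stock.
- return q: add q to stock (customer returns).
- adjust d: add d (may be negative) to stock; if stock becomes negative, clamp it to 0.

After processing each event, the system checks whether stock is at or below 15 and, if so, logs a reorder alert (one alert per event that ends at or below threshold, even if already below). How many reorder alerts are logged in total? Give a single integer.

Processing events:
Start: stock = 32
  Event 1 (sale 18): sell min(18,32)=18. stock: 32 - 18 = 14. total_sold = 18
  Event 2 (sale 23): sell min(23,14)=14. stock: 14 - 14 = 0. total_sold = 32
  Event 3 (return 3): 0 + 3 = 3
  Event 4 (sale 3): sell min(3,3)=3. stock: 3 - 3 = 0. total_sold = 35
  Event 5 (sale 25): sell min(25,0)=0. stock: 0 - 0 = 0. total_sold = 35
  Event 6 (sale 15): sell min(15,0)=0. stock: 0 - 0 = 0. total_sold = 35
  Event 7 (sale 21): sell min(21,0)=0. stock: 0 - 0 = 0. total_sold = 35
  Event 8 (restock 36): 0 + 36 = 36
  Event 9 (sale 6): sell min(6,36)=6. stock: 36 - 6 = 30. total_sold = 41
  Event 10 (return 3): 30 + 3 = 33
  Event 11 (restock 24): 33 + 24 = 57
  Event 12 (sale 13): sell min(13,57)=13. stock: 57 - 13 = 44. total_sold = 54
Final: stock = 44, total_sold = 54

Checking against threshold 15:
  After event 1: stock=14 <= 15 -> ALERT
  After event 2: stock=0 <= 15 -> ALERT
  After event 3: stock=3 <= 15 -> ALERT
  After event 4: stock=0 <= 15 -> ALERT
  After event 5: stock=0 <= 15 -> ALERT
  After event 6: stock=0 <= 15 -> ALERT
  After event 7: stock=0 <= 15 -> ALERT
  After event 8: stock=36 > 15
  After event 9: stock=30 > 15
  After event 10: stock=33 > 15
  After event 11: stock=57 > 15
  After event 12: stock=44 > 15
Alert events: [1, 2, 3, 4, 5, 6, 7]. Count = 7

Answer: 7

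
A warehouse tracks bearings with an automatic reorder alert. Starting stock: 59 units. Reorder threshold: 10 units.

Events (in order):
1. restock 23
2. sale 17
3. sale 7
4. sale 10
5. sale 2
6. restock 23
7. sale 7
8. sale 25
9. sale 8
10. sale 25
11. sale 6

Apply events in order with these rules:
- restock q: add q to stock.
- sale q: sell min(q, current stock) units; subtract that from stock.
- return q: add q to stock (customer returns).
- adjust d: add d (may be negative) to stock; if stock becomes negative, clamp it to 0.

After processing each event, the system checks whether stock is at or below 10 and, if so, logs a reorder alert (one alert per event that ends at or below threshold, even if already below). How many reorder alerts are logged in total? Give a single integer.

Processing events:
Start: stock = 59
  Event 1 (restock 23): 59 + 23 = 82
  Event 2 (sale 17): sell min(17,82)=17. stock: 82 - 17 = 65. total_sold = 17
  Event 3 (sale 7): sell min(7,65)=7. stock: 65 - 7 = 58. total_sold = 24
  Event 4 (sale 10): sell min(10,58)=10. stock: 58 - 10 = 48. total_sold = 34
  Event 5 (sale 2): sell min(2,48)=2. stock: 48 - 2 = 46. total_sold = 36
  Event 6 (restock 23): 46 + 23 = 69
  Event 7 (sale 7): sell min(7,69)=7. stock: 69 - 7 = 62. total_sold = 43
  Event 8 (sale 25): sell min(25,62)=25. stock: 62 - 25 = 37. total_sold = 68
  Event 9 (sale 8): sell min(8,37)=8. stock: 37 - 8 = 29. total_sold = 76
  Event 10 (sale 25): sell min(25,29)=25. stock: 29 - 25 = 4. total_sold = 101
  Event 11 (sale 6): sell min(6,4)=4. stock: 4 - 4 = 0. total_sold = 105
Final: stock = 0, total_sold = 105

Checking against threshold 10:
  After event 1: stock=82 > 10
  After event 2: stock=65 > 10
  After event 3: stock=58 > 10
  After event 4: stock=48 > 10
  After event 5: stock=46 > 10
  After event 6: stock=69 > 10
  After event 7: stock=62 > 10
  After event 8: stock=37 > 10
  After event 9: stock=29 > 10
  After event 10: stock=4 <= 10 -> ALERT
  After event 11: stock=0 <= 10 -> ALERT
Alert events: [10, 11]. Count = 2

Answer: 2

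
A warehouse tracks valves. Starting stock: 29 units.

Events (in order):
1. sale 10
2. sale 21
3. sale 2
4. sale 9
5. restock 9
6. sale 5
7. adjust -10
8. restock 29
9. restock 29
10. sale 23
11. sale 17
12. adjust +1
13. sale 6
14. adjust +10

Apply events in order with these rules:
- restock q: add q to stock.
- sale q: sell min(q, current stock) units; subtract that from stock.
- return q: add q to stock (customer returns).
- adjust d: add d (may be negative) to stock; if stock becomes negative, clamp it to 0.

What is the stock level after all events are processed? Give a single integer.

Answer: 23

Derivation:
Processing events:
Start: stock = 29
  Event 1 (sale 10): sell min(10,29)=10. stock: 29 - 10 = 19. total_sold = 10
  Event 2 (sale 21): sell min(21,19)=19. stock: 19 - 19 = 0. total_sold = 29
  Event 3 (sale 2): sell min(2,0)=0. stock: 0 - 0 = 0. total_sold = 29
  Event 4 (sale 9): sell min(9,0)=0. stock: 0 - 0 = 0. total_sold = 29
  Event 5 (restock 9): 0 + 9 = 9
  Event 6 (sale 5): sell min(5,9)=5. stock: 9 - 5 = 4. total_sold = 34
  Event 7 (adjust -10): 4 + -10 = 0 (clamped to 0)
  Event 8 (restock 29): 0 + 29 = 29
  Event 9 (restock 29): 29 + 29 = 58
  Event 10 (sale 23): sell min(23,58)=23. stock: 58 - 23 = 35. total_sold = 57
  Event 11 (sale 17): sell min(17,35)=17. stock: 35 - 17 = 18. total_sold = 74
  Event 12 (adjust +1): 18 + 1 = 19
  Event 13 (sale 6): sell min(6,19)=6. stock: 19 - 6 = 13. total_sold = 80
  Event 14 (adjust +10): 13 + 10 = 23
Final: stock = 23, total_sold = 80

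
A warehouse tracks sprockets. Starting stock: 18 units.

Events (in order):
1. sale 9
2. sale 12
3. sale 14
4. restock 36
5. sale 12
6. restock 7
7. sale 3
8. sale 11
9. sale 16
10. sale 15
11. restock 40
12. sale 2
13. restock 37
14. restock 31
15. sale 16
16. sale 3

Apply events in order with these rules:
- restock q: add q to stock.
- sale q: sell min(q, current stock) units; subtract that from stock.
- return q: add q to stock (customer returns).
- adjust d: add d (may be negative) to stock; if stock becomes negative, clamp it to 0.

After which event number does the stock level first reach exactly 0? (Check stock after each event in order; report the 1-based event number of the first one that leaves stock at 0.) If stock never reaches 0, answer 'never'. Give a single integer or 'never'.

Processing events:
Start: stock = 18
  Event 1 (sale 9): sell min(9,18)=9. stock: 18 - 9 = 9. total_sold = 9
  Event 2 (sale 12): sell min(12,9)=9. stock: 9 - 9 = 0. total_sold = 18
  Event 3 (sale 14): sell min(14,0)=0. stock: 0 - 0 = 0. total_sold = 18
  Event 4 (restock 36): 0 + 36 = 36
  Event 5 (sale 12): sell min(12,36)=12. stock: 36 - 12 = 24. total_sold = 30
  Event 6 (restock 7): 24 + 7 = 31
  Event 7 (sale 3): sell min(3,31)=3. stock: 31 - 3 = 28. total_sold = 33
  Event 8 (sale 11): sell min(11,28)=11. stock: 28 - 11 = 17. total_sold = 44
  Event 9 (sale 16): sell min(16,17)=16. stock: 17 - 16 = 1. total_sold = 60
  Event 10 (sale 15): sell min(15,1)=1. stock: 1 - 1 = 0. total_sold = 61
  Event 11 (restock 40): 0 + 40 = 40
  Event 12 (sale 2): sell min(2,40)=2. stock: 40 - 2 = 38. total_sold = 63
  Event 13 (restock 37): 38 + 37 = 75
  Event 14 (restock 31): 75 + 31 = 106
  Event 15 (sale 16): sell min(16,106)=16. stock: 106 - 16 = 90. total_sold = 79
  Event 16 (sale 3): sell min(3,90)=3. stock: 90 - 3 = 87. total_sold = 82
Final: stock = 87, total_sold = 82

First zero at event 2.

Answer: 2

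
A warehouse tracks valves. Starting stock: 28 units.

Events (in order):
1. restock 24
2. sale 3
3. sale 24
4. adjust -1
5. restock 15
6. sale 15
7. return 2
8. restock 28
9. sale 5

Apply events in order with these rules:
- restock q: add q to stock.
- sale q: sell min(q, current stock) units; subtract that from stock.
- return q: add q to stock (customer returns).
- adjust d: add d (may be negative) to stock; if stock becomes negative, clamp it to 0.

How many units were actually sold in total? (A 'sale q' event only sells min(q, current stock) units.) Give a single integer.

Answer: 47

Derivation:
Processing events:
Start: stock = 28
  Event 1 (restock 24): 28 + 24 = 52
  Event 2 (sale 3): sell min(3,52)=3. stock: 52 - 3 = 49. total_sold = 3
  Event 3 (sale 24): sell min(24,49)=24. stock: 49 - 24 = 25. total_sold = 27
  Event 4 (adjust -1): 25 + -1 = 24
  Event 5 (restock 15): 24 + 15 = 39
  Event 6 (sale 15): sell min(15,39)=15. stock: 39 - 15 = 24. total_sold = 42
  Event 7 (return 2): 24 + 2 = 26
  Event 8 (restock 28): 26 + 28 = 54
  Event 9 (sale 5): sell min(5,54)=5. stock: 54 - 5 = 49. total_sold = 47
Final: stock = 49, total_sold = 47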